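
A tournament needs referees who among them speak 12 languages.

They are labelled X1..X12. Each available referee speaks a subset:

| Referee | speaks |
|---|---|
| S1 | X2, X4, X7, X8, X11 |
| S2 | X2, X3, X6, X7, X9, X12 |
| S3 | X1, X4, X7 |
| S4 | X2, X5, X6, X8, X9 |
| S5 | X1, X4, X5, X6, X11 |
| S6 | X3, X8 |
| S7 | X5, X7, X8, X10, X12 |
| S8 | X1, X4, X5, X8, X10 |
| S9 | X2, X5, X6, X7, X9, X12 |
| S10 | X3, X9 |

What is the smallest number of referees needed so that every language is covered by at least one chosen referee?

Take {S2, S5, S7}. Their union is {X1, X2, X3, X4, X5, X6, X7, X8, X9, X10, X11, X12}, which is all 12 languages.
No 2 of the 10 referees cover everything (all 45 combinations miss at least one language), so 3 is optimal.

3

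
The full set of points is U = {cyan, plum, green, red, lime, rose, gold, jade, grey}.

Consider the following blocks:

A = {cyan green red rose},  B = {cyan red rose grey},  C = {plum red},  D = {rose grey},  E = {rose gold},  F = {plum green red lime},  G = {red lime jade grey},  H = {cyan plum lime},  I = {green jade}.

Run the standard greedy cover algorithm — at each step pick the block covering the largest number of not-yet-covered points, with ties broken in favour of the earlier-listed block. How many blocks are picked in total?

Greedy: pick A (covers 4 new) → pick G (covers 3 new) → pick C (covers 1 new) → pick E (covers 1 new). Total picks: 4.

4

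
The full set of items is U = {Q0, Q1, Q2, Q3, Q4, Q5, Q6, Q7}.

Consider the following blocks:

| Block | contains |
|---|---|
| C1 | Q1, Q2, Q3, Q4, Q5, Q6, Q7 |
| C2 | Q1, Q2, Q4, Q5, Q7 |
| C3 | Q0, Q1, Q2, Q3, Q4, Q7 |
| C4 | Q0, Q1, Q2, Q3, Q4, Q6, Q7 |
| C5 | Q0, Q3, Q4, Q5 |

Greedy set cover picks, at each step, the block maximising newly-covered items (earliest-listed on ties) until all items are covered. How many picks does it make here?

Greedy: pick C1 (covers 7 new) → pick C3 (covers 1 new). Total picks: 2.

2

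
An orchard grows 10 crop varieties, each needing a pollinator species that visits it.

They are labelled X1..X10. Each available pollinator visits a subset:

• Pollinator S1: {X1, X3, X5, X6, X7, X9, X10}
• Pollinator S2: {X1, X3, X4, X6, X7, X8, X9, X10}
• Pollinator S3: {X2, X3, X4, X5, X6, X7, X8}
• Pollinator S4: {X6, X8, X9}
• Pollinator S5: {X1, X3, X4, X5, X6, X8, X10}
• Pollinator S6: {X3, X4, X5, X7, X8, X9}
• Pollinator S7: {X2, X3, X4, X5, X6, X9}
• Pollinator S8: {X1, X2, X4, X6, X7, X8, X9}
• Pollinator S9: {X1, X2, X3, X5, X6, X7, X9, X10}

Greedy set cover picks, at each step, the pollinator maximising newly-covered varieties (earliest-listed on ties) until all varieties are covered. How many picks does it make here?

Greedy: pick S2 (covers 8 new) → pick S3 (covers 2 new). Total picks: 2.

2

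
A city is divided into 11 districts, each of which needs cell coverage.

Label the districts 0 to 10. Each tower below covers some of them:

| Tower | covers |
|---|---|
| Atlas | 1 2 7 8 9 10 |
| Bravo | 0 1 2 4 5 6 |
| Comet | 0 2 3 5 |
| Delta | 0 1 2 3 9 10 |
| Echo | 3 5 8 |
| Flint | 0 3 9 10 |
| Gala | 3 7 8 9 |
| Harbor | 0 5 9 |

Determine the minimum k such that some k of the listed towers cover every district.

3

Take {Bravo, Delta, Gala}. Their union is {0, 1, 2, 3, 4, 5, 6, 7, 8, 9, 10}, which is all 11 districts.
Only Bravo contains 4, so Bravo is forced; the remaining 5 districts need at least 2 more towers (each remaining tower adds at most 4) — so at least 3 towers are needed, and 3 is optimal.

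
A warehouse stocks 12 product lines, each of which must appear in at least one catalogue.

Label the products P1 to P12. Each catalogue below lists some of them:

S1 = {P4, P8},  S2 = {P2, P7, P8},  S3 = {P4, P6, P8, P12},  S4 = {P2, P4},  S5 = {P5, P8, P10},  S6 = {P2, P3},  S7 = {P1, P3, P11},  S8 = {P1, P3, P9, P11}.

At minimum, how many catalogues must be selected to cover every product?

4

Take {S2, S3, S5, S8}. Their union is {P1, P2, P3, P4, P5, P6, P7, P8, P9, P10, P11, P12}, which is all 12 products.
Only S5 contains P5, so S5 is forced; the remaining 9 products need at least 3 more catalogues (each remaining catalogue adds at most 4) — so at least 4 catalogues are needed, and 4 is optimal.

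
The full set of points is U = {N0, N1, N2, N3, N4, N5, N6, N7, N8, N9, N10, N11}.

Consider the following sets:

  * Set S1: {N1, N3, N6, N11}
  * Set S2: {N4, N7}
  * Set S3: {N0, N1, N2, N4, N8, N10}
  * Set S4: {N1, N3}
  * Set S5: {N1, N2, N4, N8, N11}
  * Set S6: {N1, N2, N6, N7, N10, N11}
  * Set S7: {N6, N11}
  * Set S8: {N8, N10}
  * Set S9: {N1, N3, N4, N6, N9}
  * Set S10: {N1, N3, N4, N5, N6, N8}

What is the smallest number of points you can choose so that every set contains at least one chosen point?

Take H = {N3, N7, N8, N11}. Each listed set contains at least one of these, so H is a hitting set of size 4.
The sets S2, S4, S7, S8 are pairwise disjoint, so any hitting set needs a separate point for each — at least 4. Hence 4 is optimal.

4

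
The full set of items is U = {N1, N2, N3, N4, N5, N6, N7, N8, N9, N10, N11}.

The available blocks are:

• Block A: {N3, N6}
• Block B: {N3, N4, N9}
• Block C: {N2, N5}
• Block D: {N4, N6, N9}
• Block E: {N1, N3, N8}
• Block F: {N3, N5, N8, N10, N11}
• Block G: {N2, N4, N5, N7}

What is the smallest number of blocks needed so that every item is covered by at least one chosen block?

D, E, F, and G cover everything between them: the union {N1, N2, N3, N4, N5, N6, N7, N8, N9, N10, N11} is all of U.
No 3 of the 7 blocks cover everything (all 35 combinations miss at least one item), so 4 is optimal.

4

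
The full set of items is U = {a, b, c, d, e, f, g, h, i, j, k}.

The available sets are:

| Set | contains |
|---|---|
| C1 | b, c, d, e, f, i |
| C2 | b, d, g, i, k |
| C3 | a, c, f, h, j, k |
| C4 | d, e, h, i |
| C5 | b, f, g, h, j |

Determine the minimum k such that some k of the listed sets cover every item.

C1, C2, and C3 cover everything between them: the union {a, b, c, d, e, f, g, h, i, j, k} is all of U.
Only C3 contains a, so C3 is forced; the remaining 5 items need at least 2 more sets (each remaining set adds at most 4) — so at least 3 sets are needed, and 3 is optimal.

3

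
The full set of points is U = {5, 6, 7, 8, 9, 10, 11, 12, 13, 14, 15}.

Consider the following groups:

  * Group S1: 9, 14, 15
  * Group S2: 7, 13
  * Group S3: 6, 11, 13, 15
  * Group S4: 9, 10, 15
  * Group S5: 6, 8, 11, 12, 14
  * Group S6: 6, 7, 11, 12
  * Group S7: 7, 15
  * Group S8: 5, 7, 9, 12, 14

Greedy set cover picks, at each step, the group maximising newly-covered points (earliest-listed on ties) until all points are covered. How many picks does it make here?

4

Greedy: pick S5 (covers 5 new) → pick S4 (covers 3 new) → pick S2 (covers 2 new) → pick S8 (covers 1 new). Total picks: 4.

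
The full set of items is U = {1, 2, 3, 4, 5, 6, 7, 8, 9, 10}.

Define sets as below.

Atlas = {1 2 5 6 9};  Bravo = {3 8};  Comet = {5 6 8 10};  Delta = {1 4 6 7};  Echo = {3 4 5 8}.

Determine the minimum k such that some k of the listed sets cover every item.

4

Atlas, Bravo, Comet, and Delta cover everything between them: the union {1, 2, 3, 4, 5, 6, 7, 8, 9, 10} is all of U.
No 3 of the 5 sets cover everything (all 10 combinations miss at least one item), so 4 is optimal.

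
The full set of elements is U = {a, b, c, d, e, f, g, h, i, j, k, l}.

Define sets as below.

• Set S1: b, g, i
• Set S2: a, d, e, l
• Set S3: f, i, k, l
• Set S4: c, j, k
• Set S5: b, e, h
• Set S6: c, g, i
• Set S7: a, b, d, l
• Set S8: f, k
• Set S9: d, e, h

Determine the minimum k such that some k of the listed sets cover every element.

S3, S4, S5, S6, and S7 cover everything between them: the union {a, b, c, d, e, f, g, h, i, j, k, l} is all of U.
No 4 of the 9 sets cover everything (all 126 combinations miss at least one element), so 5 is optimal.

5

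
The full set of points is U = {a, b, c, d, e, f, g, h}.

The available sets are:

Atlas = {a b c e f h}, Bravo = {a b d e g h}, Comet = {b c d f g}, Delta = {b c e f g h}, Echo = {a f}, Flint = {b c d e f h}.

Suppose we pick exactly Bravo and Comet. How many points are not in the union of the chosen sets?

Union of Bravo, Comet = {a, b, c, d, e, f, g, h} — that's every point, so 0 are uncovered.

0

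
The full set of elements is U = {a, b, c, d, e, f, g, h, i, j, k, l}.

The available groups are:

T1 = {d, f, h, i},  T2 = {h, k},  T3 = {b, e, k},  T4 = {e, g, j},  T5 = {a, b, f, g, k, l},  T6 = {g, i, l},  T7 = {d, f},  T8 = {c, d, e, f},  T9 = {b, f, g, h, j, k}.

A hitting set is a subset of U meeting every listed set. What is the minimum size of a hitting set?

Take T = {f, g, k}. Each listed group contains at least one of these, so T is a hitting set of size 3.
The groups T2, T6, T7 are pairwise disjoint, so any hitting set needs a separate element for each — at least 3. Hence 3 is optimal.

3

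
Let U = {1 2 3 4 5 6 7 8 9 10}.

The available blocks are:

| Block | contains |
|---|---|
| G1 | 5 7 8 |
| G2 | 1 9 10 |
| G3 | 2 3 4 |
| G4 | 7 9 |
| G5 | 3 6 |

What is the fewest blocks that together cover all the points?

4

G1, G2, G3, and G5 cover everything between them: the union {1, 2, 3, 4, 5, 6, 7, 8, 9, 10} is all of U.
Each block has at most 3 points, and 3·3 = 9 < 10 — so at least 4 blocks are needed, and 4 is optimal.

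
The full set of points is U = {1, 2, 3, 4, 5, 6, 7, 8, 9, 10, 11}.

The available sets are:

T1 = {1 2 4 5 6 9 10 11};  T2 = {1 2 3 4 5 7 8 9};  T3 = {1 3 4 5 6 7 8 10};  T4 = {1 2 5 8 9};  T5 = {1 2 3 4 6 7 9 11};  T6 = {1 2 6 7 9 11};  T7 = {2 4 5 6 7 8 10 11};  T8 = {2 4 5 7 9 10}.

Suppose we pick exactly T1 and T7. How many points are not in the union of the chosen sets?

Union of T1, T7 = {1, 2, 4, 5, 6, 7, 8, 9, 10, 11}.
Not covered: 3 — 1 point.

1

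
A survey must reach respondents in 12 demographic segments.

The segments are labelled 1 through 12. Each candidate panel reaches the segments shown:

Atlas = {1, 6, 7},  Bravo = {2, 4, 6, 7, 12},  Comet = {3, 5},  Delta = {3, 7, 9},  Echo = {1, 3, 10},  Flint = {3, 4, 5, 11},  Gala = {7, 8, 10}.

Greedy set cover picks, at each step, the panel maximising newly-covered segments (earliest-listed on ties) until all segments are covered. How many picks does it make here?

Greedy: pick Bravo (covers 5 new) → pick Echo (covers 3 new) → pick Flint (covers 2 new) → pick Delta (covers 1 new) → pick Gala (covers 1 new). Total picks: 5.

5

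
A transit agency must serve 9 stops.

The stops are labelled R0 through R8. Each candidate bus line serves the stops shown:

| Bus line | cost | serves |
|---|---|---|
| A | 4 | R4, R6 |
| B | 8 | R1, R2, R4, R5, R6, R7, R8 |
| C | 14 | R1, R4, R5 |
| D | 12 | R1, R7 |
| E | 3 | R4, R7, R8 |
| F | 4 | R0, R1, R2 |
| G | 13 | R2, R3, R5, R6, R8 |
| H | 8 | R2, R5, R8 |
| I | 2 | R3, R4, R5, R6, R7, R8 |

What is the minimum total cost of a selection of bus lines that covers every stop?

6

F, I together cover every stop (F ∪ I = {R0, R1, R2, R3, R4, R5, R6, R7, R8}); total cost 4 + 2 = 6.
No covering selection has total cost below 6.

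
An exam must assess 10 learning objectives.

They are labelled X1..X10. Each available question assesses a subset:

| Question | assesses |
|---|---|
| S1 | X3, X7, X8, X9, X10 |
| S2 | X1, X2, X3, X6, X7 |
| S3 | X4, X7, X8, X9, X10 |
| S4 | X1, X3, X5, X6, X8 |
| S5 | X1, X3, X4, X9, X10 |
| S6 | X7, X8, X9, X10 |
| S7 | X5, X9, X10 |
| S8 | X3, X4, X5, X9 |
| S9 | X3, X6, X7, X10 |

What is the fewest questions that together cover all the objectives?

3

S2 and S6 and S8 together: S2 ∪ S6 ∪ S8 = {X1, X2, X3, X4, X5, X6, X7, X8, X9, X10} — every objective is covered.
Only S2 contains X2, so S2 is forced; the remaining 5 objectives need at least 2 more questions (each remaining question adds at most 4) — so at least 3 questions are needed, and 3 is optimal.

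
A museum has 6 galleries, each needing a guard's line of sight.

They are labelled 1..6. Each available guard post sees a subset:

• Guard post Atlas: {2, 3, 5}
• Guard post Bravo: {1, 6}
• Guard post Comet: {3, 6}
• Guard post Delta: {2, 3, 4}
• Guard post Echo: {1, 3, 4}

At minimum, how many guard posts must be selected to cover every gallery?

3

Take {Atlas, Bravo, Echo}. Their union is {1, 2, 3, 4, 5, 6}, which is all 6 galleries.
Only Atlas contains 5, so Atlas is forced; the remaining 3 galleries need at least 2 more guard posts (each remaining guard post adds at most 2) — so at least 3 guard posts are needed, and 3 is optimal.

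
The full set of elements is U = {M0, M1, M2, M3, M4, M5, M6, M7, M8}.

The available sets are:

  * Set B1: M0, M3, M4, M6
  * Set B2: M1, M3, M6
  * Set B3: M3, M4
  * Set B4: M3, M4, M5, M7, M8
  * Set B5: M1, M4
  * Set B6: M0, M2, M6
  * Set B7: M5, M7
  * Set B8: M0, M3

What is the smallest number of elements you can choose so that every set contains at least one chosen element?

4

Take H = {M1, M3, M6, M7}. Each listed set contains at least one of these, so H is a hitting set of size 4.
No choice of 3 elements meets every set, so 4 is the minimum.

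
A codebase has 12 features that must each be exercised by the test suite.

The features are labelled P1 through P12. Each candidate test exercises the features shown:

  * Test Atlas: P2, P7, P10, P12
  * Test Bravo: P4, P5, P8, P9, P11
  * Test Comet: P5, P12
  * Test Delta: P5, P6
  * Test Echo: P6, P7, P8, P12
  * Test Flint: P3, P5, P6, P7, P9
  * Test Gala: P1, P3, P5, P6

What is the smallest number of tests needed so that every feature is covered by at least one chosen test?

Take {Atlas, Bravo, Gala}. Their union is {P1, P2, P3, P4, P5, P6, P7, P8, P9, P10, P11, P12}, which is all 12 features.
Each test has at most 5 features, and 2·5 = 10 < 12 — so at least 3 tests are needed, and 3 is optimal.

3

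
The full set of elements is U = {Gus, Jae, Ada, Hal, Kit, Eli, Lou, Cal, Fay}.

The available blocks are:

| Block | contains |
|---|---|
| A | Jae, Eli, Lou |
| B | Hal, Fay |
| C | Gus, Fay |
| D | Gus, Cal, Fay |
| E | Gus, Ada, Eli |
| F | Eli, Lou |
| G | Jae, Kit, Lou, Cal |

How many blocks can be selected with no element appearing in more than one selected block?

B, E, G are pairwise disjoint (B={Hal,Fay}; E={Gus,Ada,Eli}; G={Jae,Kit,Lou,Cal}).
Every remaining block overlaps one of these, and no 4 of the listed blocks are pairwise disjoint, so 3 is the maximum.

3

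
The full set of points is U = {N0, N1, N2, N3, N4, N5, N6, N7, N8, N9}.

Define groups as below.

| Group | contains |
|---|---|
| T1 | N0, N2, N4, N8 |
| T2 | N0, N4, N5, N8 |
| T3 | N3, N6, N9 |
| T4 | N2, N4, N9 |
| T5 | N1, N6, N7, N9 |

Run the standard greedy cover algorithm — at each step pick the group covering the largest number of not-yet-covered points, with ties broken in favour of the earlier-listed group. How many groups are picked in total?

4

Greedy: pick T1 (covers 4 new) → pick T5 (covers 4 new) → pick T2 (covers 1 new) → pick T3 (covers 1 new). Total picks: 4.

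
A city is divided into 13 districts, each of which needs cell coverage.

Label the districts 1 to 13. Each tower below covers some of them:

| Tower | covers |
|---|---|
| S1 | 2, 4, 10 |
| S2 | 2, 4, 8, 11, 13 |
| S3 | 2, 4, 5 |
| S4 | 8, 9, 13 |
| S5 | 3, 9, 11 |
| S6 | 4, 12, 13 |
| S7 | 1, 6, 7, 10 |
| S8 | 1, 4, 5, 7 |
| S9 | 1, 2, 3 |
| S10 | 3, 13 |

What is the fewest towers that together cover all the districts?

S2 and S3 and S5 and S6 and S7 together: S2 ∪ S3 ∪ S5 ∪ S6 ∪ S7 = {1, 2, 3, 4, 5, 6, 7, 8, 9, 10, 11, 12, 13} — every district is covered.
No 4 of the 10 towers cover everything (all 210 combinations miss at least one district), so 5 is optimal.

5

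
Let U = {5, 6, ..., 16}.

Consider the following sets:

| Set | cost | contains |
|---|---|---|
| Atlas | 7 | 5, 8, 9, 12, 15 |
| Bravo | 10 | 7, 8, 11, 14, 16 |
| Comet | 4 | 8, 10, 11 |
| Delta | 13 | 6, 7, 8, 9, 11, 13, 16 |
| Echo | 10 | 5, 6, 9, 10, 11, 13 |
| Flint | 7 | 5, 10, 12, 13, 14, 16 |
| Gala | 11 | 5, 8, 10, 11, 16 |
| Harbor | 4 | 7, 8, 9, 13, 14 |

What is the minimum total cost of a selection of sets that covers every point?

27

Atlas, Bravo, Echo together cover every point (Atlas ∪ Bravo ∪ Echo = {5, 6, 7, 8, 9, 10, 11, 12, 13, 14, 15, 16}); total cost 7 + 10 + 10 = 27.
The greedy pick Harbor, Flint, Comet, Atlas, Echo costs 32; no covering selection beats 27.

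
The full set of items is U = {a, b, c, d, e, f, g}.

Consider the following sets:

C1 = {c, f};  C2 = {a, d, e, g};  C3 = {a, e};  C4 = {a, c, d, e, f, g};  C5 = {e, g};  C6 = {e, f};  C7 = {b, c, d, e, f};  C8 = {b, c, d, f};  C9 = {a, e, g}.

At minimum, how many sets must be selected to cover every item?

C8 and C9 cover everything between them: the union {a, b, c, d, e, f, g} is all of U.
No single set has all 7 items (the largest, C4, has 6), so 2 is optimal.

2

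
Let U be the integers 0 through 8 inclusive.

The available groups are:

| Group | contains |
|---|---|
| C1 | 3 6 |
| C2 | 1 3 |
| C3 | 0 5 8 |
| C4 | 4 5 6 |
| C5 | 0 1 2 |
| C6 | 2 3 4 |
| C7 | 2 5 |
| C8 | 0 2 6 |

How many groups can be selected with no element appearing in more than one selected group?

C4, C5 are pairwise disjoint (C4={4,5,6}; C5={0,1,2}).
Every remaining group overlaps one of these, and no 3 of the listed groups are pairwise disjoint, so 2 is the maximum.

2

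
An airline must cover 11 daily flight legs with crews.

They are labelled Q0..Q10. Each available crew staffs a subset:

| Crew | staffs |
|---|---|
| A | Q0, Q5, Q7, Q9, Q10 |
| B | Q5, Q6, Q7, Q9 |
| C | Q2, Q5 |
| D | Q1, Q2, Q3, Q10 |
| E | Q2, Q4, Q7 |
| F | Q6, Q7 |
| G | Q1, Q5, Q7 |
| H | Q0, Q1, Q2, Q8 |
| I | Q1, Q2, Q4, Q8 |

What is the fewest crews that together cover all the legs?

4

Take {B, D, E, H}. Their union is {Q0, Q1, Q2, Q3, Q4, Q5, Q6, Q7, Q8, Q9, Q10}, which is all 11 legs.
No 3 of the 9 crews cover everything (all 84 combinations miss at least one leg), so 4 is optimal.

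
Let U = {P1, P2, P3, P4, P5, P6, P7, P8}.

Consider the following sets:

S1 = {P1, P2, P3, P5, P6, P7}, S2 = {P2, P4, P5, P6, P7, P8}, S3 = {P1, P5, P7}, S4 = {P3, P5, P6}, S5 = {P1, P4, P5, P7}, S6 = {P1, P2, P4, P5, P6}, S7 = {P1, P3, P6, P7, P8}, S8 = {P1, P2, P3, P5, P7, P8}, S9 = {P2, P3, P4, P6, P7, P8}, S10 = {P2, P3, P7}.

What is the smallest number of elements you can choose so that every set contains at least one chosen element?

2

The 2 elements {P6, P7} hit every set.
No single element lies in every set, so at least 2 are needed and 2 is optimal.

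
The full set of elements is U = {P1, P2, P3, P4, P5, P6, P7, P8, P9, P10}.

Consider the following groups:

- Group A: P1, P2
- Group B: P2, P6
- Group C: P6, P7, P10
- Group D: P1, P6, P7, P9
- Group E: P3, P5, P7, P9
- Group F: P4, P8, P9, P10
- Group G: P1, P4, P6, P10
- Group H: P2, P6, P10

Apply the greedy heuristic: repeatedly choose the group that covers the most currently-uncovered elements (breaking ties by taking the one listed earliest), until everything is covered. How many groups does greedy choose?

4

Greedy: pick D (covers 4 new) → pick F (covers 3 new) → pick E (covers 2 new) → pick A (covers 1 new). Total picks: 4.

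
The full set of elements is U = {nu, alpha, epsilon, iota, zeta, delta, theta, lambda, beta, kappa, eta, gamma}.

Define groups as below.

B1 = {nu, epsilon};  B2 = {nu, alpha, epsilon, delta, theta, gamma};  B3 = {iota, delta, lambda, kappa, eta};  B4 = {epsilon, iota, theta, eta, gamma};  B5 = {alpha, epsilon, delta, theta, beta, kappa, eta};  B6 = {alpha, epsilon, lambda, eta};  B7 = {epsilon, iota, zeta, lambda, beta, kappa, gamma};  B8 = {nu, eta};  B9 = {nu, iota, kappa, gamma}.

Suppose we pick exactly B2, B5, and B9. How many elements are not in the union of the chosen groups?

Union of B2, B5, B9 = {nu, alpha, epsilon, iota, delta, theta, beta, kappa, eta, gamma}.
Not covered: zeta, lambda — 2 elements.

2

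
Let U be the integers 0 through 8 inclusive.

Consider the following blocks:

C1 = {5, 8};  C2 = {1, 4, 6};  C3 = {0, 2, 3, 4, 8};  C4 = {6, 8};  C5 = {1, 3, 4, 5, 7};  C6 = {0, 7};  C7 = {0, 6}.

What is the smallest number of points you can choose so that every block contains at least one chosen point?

H = {0, 4, 8} meets every block (each contains at least one member of H), and |H| = 3.
The blocks C1, C2, C6 are pairwise disjoint, so any hitting set needs a separate point for each — at least 3. Hence 3 is optimal.

3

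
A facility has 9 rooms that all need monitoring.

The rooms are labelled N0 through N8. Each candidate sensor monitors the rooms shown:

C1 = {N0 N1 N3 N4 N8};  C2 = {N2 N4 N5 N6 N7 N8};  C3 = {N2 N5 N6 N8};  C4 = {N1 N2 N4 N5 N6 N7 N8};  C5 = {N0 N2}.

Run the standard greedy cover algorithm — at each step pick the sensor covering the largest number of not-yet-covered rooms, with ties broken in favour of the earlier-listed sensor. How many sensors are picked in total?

Greedy: pick C4 (covers 7 new) → pick C1 (covers 2 new). Total picks: 2.

2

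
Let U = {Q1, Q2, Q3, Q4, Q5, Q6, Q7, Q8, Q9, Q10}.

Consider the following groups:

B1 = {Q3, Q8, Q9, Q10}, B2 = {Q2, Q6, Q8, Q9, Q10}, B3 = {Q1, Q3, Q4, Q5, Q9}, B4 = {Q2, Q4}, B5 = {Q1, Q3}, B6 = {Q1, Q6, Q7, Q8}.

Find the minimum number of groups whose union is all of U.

3

Take {B2, B3, B6}. Their union is {Q1, Q2, Q3, Q4, Q5, Q6, Q7, Q8, Q9, Q10}, which is all 10 elements.
Only B3 contains Q5, so B3 is forced; the remaining 5 elements need at least 2 more groups (each remaining group adds at most 4) — so at least 3 groups are needed, and 3 is optimal.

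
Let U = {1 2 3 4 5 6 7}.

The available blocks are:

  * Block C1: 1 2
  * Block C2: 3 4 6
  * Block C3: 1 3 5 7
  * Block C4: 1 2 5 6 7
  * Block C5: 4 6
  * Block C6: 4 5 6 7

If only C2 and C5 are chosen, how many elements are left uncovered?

4

Union of C2, C5 = {3, 4, 6}.
Not covered: 1, 2, 5, 7 — 4 elements.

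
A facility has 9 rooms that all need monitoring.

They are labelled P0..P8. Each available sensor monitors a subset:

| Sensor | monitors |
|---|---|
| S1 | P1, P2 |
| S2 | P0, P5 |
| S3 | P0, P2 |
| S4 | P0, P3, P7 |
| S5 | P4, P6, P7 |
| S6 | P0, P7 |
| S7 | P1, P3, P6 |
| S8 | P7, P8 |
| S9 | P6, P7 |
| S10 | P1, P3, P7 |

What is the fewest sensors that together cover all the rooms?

5

Take {S1, S2, S5, S8, S10}. Their union is {P0, P1, P2, P3, P4, P5, P6, P7, P8}, which is all 9 rooms.
No 4 of the 10 sensors cover everything (all 210 combinations miss at least one room), so 5 is optimal.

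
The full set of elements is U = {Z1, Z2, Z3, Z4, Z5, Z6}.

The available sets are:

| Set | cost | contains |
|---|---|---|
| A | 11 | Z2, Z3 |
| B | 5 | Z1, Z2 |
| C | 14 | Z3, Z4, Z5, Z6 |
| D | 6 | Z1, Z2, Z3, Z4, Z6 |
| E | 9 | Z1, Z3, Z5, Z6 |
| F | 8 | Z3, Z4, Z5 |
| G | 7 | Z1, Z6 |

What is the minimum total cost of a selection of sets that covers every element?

14

D, F together cover every element (D ∪ F = {Z1, Z2, Z3, Z4, Z5, Z6}); total cost 6 + 8 = 14.
No covering selection has total cost below 14.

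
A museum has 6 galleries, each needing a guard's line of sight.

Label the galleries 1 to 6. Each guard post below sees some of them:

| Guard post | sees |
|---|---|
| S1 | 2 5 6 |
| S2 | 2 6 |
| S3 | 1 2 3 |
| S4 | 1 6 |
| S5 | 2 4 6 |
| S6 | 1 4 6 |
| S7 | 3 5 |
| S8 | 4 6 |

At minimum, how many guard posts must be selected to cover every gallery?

S3 and S7 and S8 together: S3 ∪ S7 ∪ S8 = {1, 2, 3, 4, 5, 6} — every gallery is covered.
No 2 of the 8 guard posts cover everything (all 28 combinations miss at least one gallery), so 3 is optimal.

3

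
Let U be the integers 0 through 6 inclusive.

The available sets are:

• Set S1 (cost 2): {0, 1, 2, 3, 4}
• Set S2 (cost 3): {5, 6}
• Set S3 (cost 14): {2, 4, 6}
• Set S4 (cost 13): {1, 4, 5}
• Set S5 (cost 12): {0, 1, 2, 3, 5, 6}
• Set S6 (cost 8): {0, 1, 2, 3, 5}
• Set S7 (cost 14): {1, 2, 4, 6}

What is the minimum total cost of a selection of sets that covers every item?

5

S1, S2 together cover every item (S1 ∪ S2 = {0, 1, 2, 3, 4, 5, 6}); total cost 2 + 3 = 5.
No covering selection has total cost below 5.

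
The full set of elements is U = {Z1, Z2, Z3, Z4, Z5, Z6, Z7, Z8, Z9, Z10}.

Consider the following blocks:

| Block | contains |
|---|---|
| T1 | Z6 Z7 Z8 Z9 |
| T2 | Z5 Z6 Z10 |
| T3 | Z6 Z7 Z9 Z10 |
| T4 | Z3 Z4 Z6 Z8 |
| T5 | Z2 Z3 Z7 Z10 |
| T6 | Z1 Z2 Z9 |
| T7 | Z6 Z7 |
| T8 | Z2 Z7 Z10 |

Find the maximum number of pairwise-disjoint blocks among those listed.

T4, T8 are pairwise disjoint (T4={Z3,Z4,Z6,Z8}; T8={Z2,Z7,Z10}).
Every remaining block overlaps one of these, and no 3 of the listed blocks are pairwise disjoint, so 2 is the maximum.

2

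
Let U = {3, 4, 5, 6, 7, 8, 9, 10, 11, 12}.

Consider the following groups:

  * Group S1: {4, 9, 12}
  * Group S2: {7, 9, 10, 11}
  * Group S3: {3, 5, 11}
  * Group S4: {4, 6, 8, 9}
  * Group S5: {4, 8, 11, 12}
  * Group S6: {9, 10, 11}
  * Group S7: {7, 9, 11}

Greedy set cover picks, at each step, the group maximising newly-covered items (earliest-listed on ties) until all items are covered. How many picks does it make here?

Greedy: pick S2 (covers 4 new) → pick S4 (covers 3 new) → pick S3 (covers 2 new) → pick S1 (covers 1 new). Total picks: 4.

4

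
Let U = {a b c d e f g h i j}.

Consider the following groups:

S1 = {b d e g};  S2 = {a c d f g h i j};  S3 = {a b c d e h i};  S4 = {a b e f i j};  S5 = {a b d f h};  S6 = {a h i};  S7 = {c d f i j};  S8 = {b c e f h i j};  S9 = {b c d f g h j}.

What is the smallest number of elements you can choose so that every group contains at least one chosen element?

2

Take T = {d, i}. Each listed group contains at least one of these, so T is a hitting set of size 2.
The groups S1, S6 are pairwise disjoint, so any hitting set needs a separate element for each — at least 2. Hence 2 is optimal.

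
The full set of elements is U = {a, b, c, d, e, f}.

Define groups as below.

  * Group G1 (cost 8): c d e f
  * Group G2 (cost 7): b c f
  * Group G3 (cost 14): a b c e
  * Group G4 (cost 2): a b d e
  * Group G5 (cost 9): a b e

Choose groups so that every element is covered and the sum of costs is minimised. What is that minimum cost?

G2, G4 together cover every element (G2 ∪ G4 = {a, b, c, d, e, f}); total cost 7 + 2 = 9.
No covering selection has total cost below 9.

9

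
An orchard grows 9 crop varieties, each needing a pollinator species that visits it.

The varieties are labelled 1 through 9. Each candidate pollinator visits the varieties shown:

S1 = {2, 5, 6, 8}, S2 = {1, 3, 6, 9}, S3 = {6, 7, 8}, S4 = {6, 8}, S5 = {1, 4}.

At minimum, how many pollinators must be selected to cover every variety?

4

S1 and S2 and S3 and S5 together: S1 ∪ S2 ∪ S3 ∪ S5 = {1, 2, 3, 4, 5, 6, 7, 8, 9} — every variety is covered.
No 3 of the 5 pollinators cover everything (all 10 combinations miss at least one variety), so 4 is optimal.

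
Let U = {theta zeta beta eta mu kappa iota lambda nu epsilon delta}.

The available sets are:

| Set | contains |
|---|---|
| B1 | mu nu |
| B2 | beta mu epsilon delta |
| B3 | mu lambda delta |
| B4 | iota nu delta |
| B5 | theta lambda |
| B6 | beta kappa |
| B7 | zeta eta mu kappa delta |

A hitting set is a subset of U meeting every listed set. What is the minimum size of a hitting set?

4

H = {mu, kappa, lambda, delta} meets every set (each contains at least one member of H), and |H| = 4.
No choice of 3 items meets every set, so 4 is the minimum.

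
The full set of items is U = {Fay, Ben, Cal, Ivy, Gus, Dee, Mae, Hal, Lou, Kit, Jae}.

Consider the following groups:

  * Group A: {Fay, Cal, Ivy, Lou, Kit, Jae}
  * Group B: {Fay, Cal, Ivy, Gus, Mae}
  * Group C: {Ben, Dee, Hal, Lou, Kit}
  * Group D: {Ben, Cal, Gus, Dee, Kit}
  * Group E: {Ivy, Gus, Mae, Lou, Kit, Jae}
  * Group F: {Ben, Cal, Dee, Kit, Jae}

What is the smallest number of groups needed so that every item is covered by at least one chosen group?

Take {A, B, C}. Their union is {Fay, Ben, Cal, Ivy, Gus, Dee, Mae, Hal, Lou, Kit, Jae}, which is all 11 items.
Only C contains Hal, so C is forced; the remaining 6 items need at least 2 more groups (each remaining group adds at most 5) — so at least 3 groups are needed, and 3 is optimal.

3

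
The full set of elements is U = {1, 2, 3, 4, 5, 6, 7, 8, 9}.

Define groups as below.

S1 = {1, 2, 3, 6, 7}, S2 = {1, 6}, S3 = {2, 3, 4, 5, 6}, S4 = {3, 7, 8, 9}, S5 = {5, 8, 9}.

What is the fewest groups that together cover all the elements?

3

S1 and S3 and S4 together: S1 ∪ S3 ∪ S4 = {1, 2, 3, 4, 5, 6, 7, 8, 9} — every element is covered.
Only S3 contains 4, so S3 is forced; the remaining 4 elements need at least 2 more groups (each remaining group adds at most 3) — so at least 3 groups are needed, and 3 is optimal.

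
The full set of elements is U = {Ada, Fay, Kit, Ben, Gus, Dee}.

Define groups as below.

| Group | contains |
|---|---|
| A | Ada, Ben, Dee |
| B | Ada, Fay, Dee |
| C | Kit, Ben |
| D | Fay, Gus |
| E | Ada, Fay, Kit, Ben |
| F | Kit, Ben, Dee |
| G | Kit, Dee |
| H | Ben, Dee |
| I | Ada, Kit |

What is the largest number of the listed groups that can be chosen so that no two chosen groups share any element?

D, H, I are pairwise disjoint (D={Fay,Gus}; H={Ben,Dee}; I={Ada,Kit}).
Every remaining group overlaps one of these, and no 4 of the listed groups are pairwise disjoint, so 3 is the maximum.

3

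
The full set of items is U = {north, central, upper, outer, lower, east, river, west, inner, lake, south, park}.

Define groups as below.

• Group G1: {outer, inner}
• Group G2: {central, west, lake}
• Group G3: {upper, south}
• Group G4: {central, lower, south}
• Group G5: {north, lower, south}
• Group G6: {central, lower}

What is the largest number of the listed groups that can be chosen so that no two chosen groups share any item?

3

G1, G2, G5 are pairwise disjoint (G1={outer,inner}; G2={central,west,lake}; G5={north,lower,south}).
Every remaining group overlaps one of these, and no 4 of the listed groups are pairwise disjoint, so 3 is the maximum.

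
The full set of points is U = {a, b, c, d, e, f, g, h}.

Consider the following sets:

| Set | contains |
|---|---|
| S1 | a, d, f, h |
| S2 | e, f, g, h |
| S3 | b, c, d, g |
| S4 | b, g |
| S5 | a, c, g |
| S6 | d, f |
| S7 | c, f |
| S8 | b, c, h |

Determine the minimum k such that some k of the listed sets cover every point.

S1 and S2 and S8 together: S1 ∪ S2 ∪ S8 = {a, b, c, d, e, f, g, h} — every point is covered.
Only S2 contains e, so S2 is forced; the remaining 4 points need at least 2 more sets (each remaining set adds at most 3) — so at least 3 sets are needed, and 3 is optimal.

3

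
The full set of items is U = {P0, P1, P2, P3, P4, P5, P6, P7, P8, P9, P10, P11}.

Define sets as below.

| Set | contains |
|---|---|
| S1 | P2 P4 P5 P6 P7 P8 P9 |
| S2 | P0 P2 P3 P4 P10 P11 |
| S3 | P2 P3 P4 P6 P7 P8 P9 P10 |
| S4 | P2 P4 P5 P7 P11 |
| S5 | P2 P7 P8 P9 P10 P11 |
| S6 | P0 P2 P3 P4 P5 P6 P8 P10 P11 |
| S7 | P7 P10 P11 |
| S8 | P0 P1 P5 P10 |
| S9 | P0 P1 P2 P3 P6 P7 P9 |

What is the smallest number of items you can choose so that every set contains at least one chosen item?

Take H = {P2, P10}. Each listed set contains at least one of these, so H is a hitting set of size 2.
No single item lies in every set, so at least 2 are needed and 2 is optimal.

2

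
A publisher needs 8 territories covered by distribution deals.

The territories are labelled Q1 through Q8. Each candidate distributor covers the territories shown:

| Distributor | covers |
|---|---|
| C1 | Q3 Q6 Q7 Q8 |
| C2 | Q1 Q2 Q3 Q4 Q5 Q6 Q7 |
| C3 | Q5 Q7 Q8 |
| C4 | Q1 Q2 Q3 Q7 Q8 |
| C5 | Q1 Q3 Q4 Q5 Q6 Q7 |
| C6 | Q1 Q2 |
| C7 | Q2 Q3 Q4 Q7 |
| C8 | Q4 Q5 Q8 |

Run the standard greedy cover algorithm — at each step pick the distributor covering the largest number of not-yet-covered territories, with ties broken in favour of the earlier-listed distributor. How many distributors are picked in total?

Greedy: pick C2 (covers 7 new) → pick C1 (covers 1 new). Total picks: 2.

2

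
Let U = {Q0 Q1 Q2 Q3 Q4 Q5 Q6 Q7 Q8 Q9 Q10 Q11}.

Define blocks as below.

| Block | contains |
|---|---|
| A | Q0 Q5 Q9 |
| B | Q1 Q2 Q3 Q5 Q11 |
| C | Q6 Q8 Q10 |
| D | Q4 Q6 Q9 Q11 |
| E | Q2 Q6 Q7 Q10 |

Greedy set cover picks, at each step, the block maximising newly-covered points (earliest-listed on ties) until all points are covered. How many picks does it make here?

5

Greedy: pick B (covers 5 new) → pick C (covers 3 new) → pick A (covers 2 new) → pick D (covers 1 new) → pick E (covers 1 new). Total picks: 5.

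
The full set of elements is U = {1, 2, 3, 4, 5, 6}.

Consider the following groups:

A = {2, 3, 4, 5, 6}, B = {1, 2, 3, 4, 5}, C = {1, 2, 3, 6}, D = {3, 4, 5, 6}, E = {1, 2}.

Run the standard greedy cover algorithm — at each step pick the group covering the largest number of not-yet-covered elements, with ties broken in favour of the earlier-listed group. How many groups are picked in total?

Greedy: pick A (covers 5 new) → pick B (covers 1 new). Total picks: 2.

2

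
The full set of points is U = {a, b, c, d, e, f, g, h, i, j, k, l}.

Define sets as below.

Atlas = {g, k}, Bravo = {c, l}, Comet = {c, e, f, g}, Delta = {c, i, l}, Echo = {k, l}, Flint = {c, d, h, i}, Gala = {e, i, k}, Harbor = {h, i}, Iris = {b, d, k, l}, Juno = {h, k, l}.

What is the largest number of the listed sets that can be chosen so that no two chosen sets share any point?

Comet, Harbor, Iris are pairwise disjoint (Comet={c,e,f,g}; Harbor={h,i}; Iris={b,d,k,l}).
Every remaining set overlaps one of these, and no 4 of the listed sets are pairwise disjoint, so 3 is the maximum.

3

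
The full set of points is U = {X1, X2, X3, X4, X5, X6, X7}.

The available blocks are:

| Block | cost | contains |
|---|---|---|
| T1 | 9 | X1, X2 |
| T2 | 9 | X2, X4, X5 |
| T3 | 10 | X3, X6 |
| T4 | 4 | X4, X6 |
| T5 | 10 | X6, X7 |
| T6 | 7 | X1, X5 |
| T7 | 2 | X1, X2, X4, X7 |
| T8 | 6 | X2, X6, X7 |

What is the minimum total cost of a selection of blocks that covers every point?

T3, T6, T7 together cover every point (T3 ∪ T6 ∪ T7 = {X1, X2, X3, X4, X5, X6, X7}); total cost 10 + 7 + 2 = 19.
The greedy pick T7, T4, T6, T3 costs 23; no covering selection beats 19.

19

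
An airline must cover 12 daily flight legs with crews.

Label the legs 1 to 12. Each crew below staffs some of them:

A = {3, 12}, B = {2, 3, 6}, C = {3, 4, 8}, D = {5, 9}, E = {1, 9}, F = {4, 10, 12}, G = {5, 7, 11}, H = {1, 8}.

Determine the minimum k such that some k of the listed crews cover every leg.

B and C and E and F and G together: B ∪ C ∪ E ∪ F ∪ G = {1, 2, 3, 4, 5, 6, 7, 8, 9, 10, 11, 12} — every leg is covered.
No 4 of the 8 crews cover everything (all 70 combinations miss at least one leg), so 5 is optimal.

5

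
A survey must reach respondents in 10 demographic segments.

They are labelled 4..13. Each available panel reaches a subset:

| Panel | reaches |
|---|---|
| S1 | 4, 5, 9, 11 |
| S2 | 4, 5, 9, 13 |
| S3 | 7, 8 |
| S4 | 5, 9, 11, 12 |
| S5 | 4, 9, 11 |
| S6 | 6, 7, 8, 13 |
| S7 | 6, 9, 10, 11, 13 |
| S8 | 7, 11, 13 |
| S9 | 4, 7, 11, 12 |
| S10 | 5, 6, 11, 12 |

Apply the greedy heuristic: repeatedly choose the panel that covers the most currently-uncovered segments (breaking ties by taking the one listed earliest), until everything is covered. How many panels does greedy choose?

Greedy: pick S7 (covers 5 new) → pick S9 (covers 3 new) → pick S1 (covers 1 new) → pick S3 (covers 1 new). Total picks: 4.

4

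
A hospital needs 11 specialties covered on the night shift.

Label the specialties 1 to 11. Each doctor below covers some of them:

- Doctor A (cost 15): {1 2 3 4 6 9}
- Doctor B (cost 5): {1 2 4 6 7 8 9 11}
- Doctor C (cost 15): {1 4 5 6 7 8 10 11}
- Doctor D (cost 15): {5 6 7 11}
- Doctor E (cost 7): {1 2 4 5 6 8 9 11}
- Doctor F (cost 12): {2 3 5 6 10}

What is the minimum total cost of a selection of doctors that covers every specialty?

17

B, F together cover every specialty (B ∪ F = {1, 2, 3, 4, 5, 6, 7, 8, 9, 10, 11}); total cost 5 + 12 = 17.
No covering selection has total cost below 17.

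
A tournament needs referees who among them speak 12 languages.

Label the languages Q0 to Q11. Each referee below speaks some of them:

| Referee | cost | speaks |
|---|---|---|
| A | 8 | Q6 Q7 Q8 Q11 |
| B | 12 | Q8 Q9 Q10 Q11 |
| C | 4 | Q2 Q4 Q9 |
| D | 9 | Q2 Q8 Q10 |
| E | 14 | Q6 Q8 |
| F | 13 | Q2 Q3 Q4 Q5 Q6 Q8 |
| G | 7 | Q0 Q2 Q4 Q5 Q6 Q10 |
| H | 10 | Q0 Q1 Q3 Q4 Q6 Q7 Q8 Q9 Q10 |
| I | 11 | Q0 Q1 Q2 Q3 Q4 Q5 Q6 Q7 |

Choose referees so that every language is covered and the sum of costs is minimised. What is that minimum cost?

B, I together cover every language (B ∪ I = {Q0, Q1, Q2, Q3, Q4, Q5, Q6, Q7, Q8, Q9, Q10, Q11}); total cost 12 + 11 = 23.
The greedy pick H, G, A costs 25; no covering selection beats 23.

23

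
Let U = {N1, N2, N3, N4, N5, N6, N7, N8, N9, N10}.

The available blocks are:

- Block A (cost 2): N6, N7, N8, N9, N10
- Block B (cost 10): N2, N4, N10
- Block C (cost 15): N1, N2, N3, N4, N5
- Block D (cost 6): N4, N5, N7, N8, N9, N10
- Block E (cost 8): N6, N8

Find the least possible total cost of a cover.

17

A, C together cover every item (A ∪ C = {N1, N2, N3, N4, N5, N6, N7, N8, N9, N10}); total cost 2 + 15 = 17.
No covering selection has total cost below 17.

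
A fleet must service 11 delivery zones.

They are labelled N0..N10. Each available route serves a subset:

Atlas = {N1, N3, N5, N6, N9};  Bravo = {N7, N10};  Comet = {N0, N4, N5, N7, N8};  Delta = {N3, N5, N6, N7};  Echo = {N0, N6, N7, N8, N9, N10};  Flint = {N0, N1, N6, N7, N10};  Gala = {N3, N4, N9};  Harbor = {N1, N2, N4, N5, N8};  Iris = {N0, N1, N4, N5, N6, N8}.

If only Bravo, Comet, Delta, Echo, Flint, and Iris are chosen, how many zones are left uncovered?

Union of Bravo, Comet, Delta, Echo, Flint, Iris = {N0, N1, N3, N4, N5, N6, N7, N8, N9, N10}.
Not covered: N2 — 1 zone.

1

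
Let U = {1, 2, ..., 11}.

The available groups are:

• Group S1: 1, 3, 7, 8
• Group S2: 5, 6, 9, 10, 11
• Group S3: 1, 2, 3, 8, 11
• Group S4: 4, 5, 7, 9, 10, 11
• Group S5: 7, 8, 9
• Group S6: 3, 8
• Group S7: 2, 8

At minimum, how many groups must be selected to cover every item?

3

Take {S2, S3, S4}. Their union is {1, 2, 3, 4, 5, 6, 7, 8, 9, 10, 11}, which is all 11 items.
Only S4 contains 4, so S4 is forced; the remaining 5 items need at least 2 more groups (each remaining group adds at most 4) — so at least 3 groups are needed, and 3 is optimal.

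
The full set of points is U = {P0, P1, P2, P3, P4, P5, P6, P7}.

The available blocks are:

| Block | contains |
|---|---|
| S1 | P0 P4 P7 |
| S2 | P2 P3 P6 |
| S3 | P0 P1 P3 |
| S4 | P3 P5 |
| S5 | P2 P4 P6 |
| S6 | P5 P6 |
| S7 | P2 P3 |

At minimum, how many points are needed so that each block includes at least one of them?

3

H = {P3, P4, P5} meets every block (each contains at least one member of H), and |H| = 3.
The blocks S1, S6, S7 are pairwise disjoint, so any hitting set needs a separate point for each — at least 3. Hence 3 is optimal.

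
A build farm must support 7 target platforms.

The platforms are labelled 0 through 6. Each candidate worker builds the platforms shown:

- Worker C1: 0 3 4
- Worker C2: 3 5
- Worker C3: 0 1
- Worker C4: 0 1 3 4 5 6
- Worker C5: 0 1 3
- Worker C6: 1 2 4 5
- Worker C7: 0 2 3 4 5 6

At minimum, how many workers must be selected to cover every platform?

Take {C3, C7}. Their union is {0, 1, 2, 3, 4, 5, 6}, which is all 7 platforms.
No single worker has all 7 platforms (the largest, C4, has 6), so 2 is optimal.

2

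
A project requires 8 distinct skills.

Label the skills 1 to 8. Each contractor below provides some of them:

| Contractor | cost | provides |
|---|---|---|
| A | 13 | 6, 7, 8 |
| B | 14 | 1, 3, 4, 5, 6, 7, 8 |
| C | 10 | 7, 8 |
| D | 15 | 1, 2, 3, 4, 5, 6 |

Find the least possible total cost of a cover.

C, D together cover every skill (C ∪ D = {1, 2, 3, 4, 5, 6, 7, 8}); total cost 10 + 15 = 25.
The greedy pick B, D costs 29; no covering selection beats 25.

25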